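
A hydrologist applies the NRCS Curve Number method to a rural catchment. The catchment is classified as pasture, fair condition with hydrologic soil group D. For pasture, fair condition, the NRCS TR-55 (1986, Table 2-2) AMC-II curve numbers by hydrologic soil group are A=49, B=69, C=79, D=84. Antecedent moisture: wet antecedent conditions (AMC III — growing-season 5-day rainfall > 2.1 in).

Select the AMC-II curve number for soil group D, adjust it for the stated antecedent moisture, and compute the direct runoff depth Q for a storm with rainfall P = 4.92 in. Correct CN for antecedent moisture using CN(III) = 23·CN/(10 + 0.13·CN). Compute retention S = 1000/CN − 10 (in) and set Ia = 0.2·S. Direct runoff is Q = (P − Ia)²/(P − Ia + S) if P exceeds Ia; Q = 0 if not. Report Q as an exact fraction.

NRCS table: pasture, fair condition, soil group D → CN(II) = 84
CN(III) from CN(II)=84: (23·84)/(10 + 0.13·84) = 48300/523 ≈ 92.352
Retention S: 1000/CN − 10 with CN=92.352 → S = 400/483 ≈ 0.828 in
Ia = 0.2S: 0.2·0.828 = 0.166 in (exactly 80/483)
Excess rainfall: 4.920 − 0.166 = 4.754 in; P > Ia so Q > 0
Q: (57409/12075)² ÷ (67409/12075) = 3295793281/813963675 in (≈ 4.049 in)

Q = 3295793281/813963675 in ≈ 4.049 in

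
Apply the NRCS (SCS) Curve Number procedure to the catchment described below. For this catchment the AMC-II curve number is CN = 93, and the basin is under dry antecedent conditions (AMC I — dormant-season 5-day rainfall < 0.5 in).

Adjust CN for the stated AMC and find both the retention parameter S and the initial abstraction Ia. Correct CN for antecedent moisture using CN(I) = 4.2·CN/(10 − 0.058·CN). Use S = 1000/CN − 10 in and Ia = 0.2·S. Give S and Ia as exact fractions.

CN(I) from CN(II)=93: (4.2·93)/(10 − 0.058·93) = 27900/329 ≈ 84.802
Max retention: S = 1000/(27900/329) − 10 = 500/279 in (≈ 1.792 in)
Ia = 0.2·(500/279) = 100/279 in ≈ 0.358 in

S = 500/279 in ≈ 1.792 in; Ia = 100/279 in ≈ 0.358 in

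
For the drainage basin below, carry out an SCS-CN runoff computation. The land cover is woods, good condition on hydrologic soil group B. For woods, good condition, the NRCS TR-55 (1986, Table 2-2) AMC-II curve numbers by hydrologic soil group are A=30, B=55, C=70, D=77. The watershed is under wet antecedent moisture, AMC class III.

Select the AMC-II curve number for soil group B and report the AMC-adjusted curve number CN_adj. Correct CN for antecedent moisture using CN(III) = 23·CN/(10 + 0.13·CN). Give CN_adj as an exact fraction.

CN_adj = 25300/343 ≈ 73.761

NRCS table: woods, good condition, soil group B → CN(II) = 55
Wet (AMC III): CN(III) = 23·55/(10 + 0.13·55) = 1265/(343/20) = 25300/343 ≈ 73.761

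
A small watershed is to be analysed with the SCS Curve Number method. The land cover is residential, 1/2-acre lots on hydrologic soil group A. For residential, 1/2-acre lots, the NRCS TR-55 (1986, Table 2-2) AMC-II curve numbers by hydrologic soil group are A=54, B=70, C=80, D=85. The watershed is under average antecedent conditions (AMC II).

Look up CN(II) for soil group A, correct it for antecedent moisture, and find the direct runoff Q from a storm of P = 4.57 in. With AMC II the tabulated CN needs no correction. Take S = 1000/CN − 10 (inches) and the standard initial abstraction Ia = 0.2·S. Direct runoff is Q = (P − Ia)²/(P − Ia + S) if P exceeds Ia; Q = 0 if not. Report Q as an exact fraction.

NRCS table: residential, 1/2-acre lots, soil group A → CN(II) = 54
CN(II) = 54; AMC II needs no correction.
Max retention: S = 1000/54 − 10 = 230/27 in (≈ 8.519 in)
Ia = 0.2·(230/27) = 46/27 in ≈ 1.704 in
Excess rainfall: 4.570 − 1.704 = 2.866 in; P > Ia so Q > 0
Q: (7739/2700)² ÷ (30739/2700) = 59892121/82995300 in (≈ 0.722 in)

Q = 59892121/82995300 in ≈ 0.722 in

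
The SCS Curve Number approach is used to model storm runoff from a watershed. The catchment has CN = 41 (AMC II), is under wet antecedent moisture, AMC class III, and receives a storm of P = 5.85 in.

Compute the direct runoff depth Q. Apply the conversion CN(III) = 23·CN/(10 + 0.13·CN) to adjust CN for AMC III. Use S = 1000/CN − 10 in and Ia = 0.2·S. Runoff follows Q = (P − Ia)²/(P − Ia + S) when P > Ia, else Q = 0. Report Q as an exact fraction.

Q = 7522266361/3861226660 in ≈ 1.948 in

Wet (AMC III): CN(III) = 23·41/(10 + 0.13·41) = 943/(1533/100) = 94300/1533 ≈ 61.513
Max retention: S = 1000/(94300/1533) − 10 = 5900/943 in (≈ 6.257 in)
Ia = 0.2S: 0.2·6.257 = 1.251 in (exactly 1180/943)
Since P=5.850 > Ia=1.251: effective rainfall P−Ia = 86731/18860 in
Runoff Q = (P−Ia)²/(P−Ia+S) = (4.599)²/(4.599+6.257) = 7522266361/3861226660 ≈ 1.948 in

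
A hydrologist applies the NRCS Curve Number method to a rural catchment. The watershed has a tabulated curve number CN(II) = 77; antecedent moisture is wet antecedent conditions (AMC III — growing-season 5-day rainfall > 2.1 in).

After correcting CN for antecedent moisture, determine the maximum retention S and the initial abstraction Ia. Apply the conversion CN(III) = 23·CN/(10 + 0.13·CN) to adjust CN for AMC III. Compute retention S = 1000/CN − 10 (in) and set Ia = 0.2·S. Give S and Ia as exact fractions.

S = 100/77 in ≈ 1.299 in; Ia = 20/77 in ≈ 0.260 in

Wet (AMC III): CN(III) = 23·77/(10 + 0.13·77) = 1771/(2001/100) = 7700/87 ≈ 88.506
Max retention: S = 1000/(7700/87) − 10 = 100/77 in (≈ 1.299 in)
Ia = 0.2·(100/77) = 20/77 in ≈ 0.260 in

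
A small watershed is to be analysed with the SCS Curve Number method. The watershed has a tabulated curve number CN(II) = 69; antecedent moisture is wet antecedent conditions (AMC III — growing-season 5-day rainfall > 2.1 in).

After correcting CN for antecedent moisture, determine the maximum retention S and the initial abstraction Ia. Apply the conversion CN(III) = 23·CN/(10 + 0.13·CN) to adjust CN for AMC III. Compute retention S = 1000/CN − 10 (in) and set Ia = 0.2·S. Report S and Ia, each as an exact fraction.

Adjust CN=69 to AMC III: 23·69/(10 + 0.13·69) → 1587 ÷ (1897/100) = 158700/1897 ≈ 83.658
Retention S: 1000/CN − 10 with CN=83.658 → S = 3100/1587 ≈ 1.953 in
Ia = 0.2S: 0.2·1.953 = 0.391 in (exactly 620/1587)

S = 3100/1587 in ≈ 1.953 in; Ia = 620/1587 in ≈ 0.391 in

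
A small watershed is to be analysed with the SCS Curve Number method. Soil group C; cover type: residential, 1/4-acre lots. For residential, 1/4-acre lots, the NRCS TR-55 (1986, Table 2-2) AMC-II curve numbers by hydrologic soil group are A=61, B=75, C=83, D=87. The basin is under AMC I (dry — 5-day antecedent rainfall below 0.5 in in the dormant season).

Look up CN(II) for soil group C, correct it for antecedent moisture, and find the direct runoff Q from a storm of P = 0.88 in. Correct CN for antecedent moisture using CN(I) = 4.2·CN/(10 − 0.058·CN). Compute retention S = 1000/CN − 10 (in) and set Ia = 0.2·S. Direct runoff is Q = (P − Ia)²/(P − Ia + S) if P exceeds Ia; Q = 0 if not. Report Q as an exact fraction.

NRCS table: residential, 1/4-acre lots, soil group C → CN(II) = 83
CN(I) from CN(II)=83: (4.2·83)/(10 − 0.058·83) = 174300/2593 ≈ 67.219
S = 1000/(174300/2593) − 10 = 8500/1743 in ≈ 4.877 in
Initial abstraction Ia = S/5 = (8500/1743)/5 = 1700/1743 ≈ 0.975 in
P = 0.880 ≤ Ia = 0.975 in: entire storm abstracted, Q = 0.

Q = 0 in ≈ 0.000 in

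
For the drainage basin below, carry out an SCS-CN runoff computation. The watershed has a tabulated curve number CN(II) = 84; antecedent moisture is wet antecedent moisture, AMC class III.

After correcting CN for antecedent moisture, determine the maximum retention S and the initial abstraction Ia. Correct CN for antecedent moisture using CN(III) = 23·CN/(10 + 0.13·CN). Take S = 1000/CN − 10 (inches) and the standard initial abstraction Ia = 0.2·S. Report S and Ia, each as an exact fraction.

Wet (AMC III): CN(III) = 23·84/(10 + 0.13·84) = 1932/(523/25) = 48300/523 ≈ 92.352
Retention S: 1000/CN − 10 with CN=92.352 → S = 400/483 ≈ 0.828 in
Initial abstraction Ia = S/5 = (400/483)/5 = 80/483 ≈ 0.166 in

S = 400/483 in ≈ 0.828 in; Ia = 80/483 in ≈ 0.166 in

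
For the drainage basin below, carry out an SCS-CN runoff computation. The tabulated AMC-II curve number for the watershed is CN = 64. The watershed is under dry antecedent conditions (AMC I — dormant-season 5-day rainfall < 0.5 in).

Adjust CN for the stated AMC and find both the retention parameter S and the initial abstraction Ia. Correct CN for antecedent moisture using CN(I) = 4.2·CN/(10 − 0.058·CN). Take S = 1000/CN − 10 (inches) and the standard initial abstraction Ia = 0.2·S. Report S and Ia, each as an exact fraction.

CN(I) from CN(II)=64: (4.2·64)/(10 − 0.058·64) = 5600/131 ≈ 42.748
S = 1000/(5600/131) − 10 = 375/28 in ≈ 13.393 in
Ia = 0.2S: 0.2·13.393 = 2.679 in (exactly 75/28)

S = 375/28 in ≈ 13.393 in; Ia = 75/28 in ≈ 2.679 in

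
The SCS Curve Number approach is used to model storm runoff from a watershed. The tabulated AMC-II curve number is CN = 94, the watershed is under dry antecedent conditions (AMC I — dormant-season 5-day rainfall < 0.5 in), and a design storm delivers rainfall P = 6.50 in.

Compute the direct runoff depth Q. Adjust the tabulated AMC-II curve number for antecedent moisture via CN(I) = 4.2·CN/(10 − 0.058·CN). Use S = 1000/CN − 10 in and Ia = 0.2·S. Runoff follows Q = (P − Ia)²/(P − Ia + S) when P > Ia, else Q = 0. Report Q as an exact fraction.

Q = 16621929/3340666 in ≈ 4.976 in

Adjust CN=94 to AMC I: 4.2·94/(10 − 0.058·94) → (1974/5) ÷ (1137/250) = 32900/379 ≈ 86.807
Retention S: 1000/CN − 10 with CN=86.807 → S = 500/329 ≈ 1.520 in
Ia = 0.2S: 0.2·1.520 = 0.304 in (exactly 100/329)
Excess rainfall: 6.500 − 0.304 = 6.196 in; P > Ia so Q > 0
Q = (4077/658)²/((4077/658) + 500/329) = (16621929/432964)/(5077/658) = 16621929/3340666 in ≈ 4.976 in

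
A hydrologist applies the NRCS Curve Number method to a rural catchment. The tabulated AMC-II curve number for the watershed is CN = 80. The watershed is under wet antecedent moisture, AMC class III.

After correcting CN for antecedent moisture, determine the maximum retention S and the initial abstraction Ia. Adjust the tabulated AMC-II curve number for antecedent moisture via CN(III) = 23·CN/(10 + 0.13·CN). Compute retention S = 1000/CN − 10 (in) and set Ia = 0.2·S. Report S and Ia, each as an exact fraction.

CN(III) from CN(II)=80: (23·80)/(10 + 0.13·80) = 4600/51 ≈ 90.196
Max retention: S = 1000/(4600/51) − 10 = 25/23 in (≈ 1.087 in)
Ia = 0.2·(25/23) = 5/23 in ≈ 0.217 in

S = 25/23 in ≈ 1.087 in; Ia = 5/23 in ≈ 0.217 in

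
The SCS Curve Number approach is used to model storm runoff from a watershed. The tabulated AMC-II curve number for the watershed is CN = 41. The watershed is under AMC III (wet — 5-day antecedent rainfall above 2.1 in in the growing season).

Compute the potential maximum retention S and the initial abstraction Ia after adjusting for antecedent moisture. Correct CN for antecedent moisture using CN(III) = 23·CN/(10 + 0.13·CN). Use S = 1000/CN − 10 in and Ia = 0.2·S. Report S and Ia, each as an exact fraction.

S = 5900/943 in ≈ 6.257 in; Ia = 1180/943 in ≈ 1.251 in

Wet (AMC III): CN(III) = 23·41/(10 + 0.13·41) = 943/(1533/100) = 94300/1533 ≈ 61.513
Retention S: 1000/CN − 10 with CN=61.513 → S = 5900/943 ≈ 6.257 in
Ia = 0.2S: 0.2·6.257 = 1.251 in (exactly 1180/943)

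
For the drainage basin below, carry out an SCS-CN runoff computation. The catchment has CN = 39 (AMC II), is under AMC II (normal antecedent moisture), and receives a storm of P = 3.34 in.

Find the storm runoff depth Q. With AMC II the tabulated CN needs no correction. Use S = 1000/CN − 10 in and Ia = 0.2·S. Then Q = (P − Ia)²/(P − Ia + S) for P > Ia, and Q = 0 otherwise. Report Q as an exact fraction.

AMC II — tabulated CN = 39 applies directly.
Max retention: S = 1000/39 − 10 = 610/39 in (≈ 15.641 in)
Ia = 0.2·(610/39) = 122/39 in ≈ 3.128 in
Excess rainfall: 3.340 − 3.128 = 0.212 in; P > Ia so Q > 0
Runoff Q = (P−Ia)²/(P−Ia+S) = (0.212)²/(0.212+15.641) = 170569/60280350 ≈ 0.003 in

Q = 170569/60280350 in ≈ 0.003 in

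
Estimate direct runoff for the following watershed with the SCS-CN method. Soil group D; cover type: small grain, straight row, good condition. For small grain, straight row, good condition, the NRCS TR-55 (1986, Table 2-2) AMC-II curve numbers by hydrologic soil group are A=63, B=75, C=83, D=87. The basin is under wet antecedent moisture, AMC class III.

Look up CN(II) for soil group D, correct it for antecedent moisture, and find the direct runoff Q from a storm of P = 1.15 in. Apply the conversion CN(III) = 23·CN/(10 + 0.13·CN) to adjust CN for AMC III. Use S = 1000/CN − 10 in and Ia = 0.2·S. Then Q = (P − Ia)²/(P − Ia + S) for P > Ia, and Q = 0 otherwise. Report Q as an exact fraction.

NRCS table: small grain, straight row, good condition, soil group D → CN(II) = 87
Wet (AMC III): CN(III) = 23·87/(10 + 0.13·87) = 2001/(2131/100) = 200100/2131 ≈ 93.900
S = 1000/(200100/2131) − 10 = 1300/2001 in ≈ 0.650 in
Ia = 0.2·(1300/2001) = 260/2001 in ≈ 0.130 in
Since P=1.150 > Ia=0.130: effective rainfall P−Ia = 40823/40020 in
Q = (40823/40020)²/((40823/40020) + 1300/2001) = (1666517329/1601600400)/(66823/40020) = 1666517329/2674256460 in ≈ 0.623 in

Q = 1666517329/2674256460 in ≈ 0.623 in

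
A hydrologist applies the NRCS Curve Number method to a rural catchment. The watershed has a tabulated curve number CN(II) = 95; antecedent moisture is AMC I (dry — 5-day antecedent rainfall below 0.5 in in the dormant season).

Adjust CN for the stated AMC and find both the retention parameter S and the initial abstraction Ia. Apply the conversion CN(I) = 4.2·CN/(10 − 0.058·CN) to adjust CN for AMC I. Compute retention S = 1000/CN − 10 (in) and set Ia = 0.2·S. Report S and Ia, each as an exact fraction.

S = 500/399 in ≈ 1.253 in; Ia = 100/399 in ≈ 0.251 in

Adjust CN=95 to AMC I: 4.2·95/(10 − 0.058·95) → 399 ÷ (449/100) = 39900/449 ≈ 88.864
S = 1000/(39900/449) − 10 = 500/399 in ≈ 1.253 in
Ia = 0.2S: 0.2·1.253 = 0.251 in (exactly 100/399)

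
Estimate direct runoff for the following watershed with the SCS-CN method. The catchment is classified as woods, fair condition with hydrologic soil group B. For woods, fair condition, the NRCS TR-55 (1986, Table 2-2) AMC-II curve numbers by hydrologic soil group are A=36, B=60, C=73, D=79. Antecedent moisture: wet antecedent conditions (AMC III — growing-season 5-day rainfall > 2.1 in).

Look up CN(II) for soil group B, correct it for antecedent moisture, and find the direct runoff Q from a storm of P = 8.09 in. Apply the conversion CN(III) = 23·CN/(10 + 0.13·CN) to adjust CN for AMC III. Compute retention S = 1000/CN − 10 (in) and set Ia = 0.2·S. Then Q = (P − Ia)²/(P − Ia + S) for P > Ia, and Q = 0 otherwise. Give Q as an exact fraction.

Q = 2685416041/495564900 in ≈ 5.419 in

NRCS table: woods, fair condition, soil group B → CN(II) = 60
CN(III) from CN(II)=60: (23·60)/(10 + 0.13·60) = 6900/89 ≈ 77.528
S = 1000/(6900/89) − 10 = 200/69 in ≈ 2.899 in
Ia = 0.2S: 0.2·2.899 = 0.580 in (exactly 40/69)
Excess rainfall: 8.090 − 0.580 = 7.510 in; P > Ia so Q > 0
Q = (51821/6900)²/((51821/6900) + 200/69) = (2685416041/47610000)/(71821/6900) = 2685416041/495564900 in ≈ 5.419 in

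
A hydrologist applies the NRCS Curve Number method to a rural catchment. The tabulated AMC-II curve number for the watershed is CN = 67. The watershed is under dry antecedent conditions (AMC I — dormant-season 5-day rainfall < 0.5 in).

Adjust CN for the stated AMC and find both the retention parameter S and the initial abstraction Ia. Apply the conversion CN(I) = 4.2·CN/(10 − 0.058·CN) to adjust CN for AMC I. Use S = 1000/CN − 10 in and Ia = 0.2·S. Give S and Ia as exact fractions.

S = 5500/469 in ≈ 11.727 in; Ia = 1100/469 in ≈ 2.345 in

CN(I) from CN(II)=67: (4.2·67)/(10 − 0.058·67) = 46900/1019 ≈ 46.026
Retention S: 1000/CN − 10 with CN=46.026 → S = 5500/469 ≈ 11.727 in
Initial abstraction Ia = S/5 = (5500/469)/5 = 1100/469 ≈ 2.345 in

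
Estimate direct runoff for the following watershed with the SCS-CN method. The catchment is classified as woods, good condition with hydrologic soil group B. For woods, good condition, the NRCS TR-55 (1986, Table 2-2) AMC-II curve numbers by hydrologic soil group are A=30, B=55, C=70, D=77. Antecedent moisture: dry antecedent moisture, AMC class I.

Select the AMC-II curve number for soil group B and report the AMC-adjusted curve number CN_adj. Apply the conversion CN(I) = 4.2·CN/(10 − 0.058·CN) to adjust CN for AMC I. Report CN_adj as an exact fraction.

CN_adj = 7700/227 ≈ 33.921

NRCS table: woods, good condition, soil group B → CN(II) = 55
Dry (AMC I): CN(I) = 4.2·55/(10 − 0.058·55) = 231/(681/100) = 7700/227 ≈ 33.921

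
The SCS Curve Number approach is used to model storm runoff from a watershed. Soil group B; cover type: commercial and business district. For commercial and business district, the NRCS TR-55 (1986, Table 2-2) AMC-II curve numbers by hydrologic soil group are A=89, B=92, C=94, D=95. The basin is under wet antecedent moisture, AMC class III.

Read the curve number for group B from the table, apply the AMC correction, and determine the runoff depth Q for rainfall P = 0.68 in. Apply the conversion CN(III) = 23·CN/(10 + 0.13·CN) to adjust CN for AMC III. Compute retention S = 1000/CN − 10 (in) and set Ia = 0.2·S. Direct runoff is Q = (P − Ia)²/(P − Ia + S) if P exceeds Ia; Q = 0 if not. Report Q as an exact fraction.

NRCS table: commercial and business district, soil group B → CN(II) = 92
Wet (AMC III): CN(III) = 23·92/(10 + 0.13·92) = 2116/(549/25) = 52900/549 ≈ 96.357
Max retention: S = 1000/(52900/549) − 10 = 200/529 in (≈ 0.378 in)
Ia = 0.2S: 0.2·0.378 = 0.076 in (exactly 40/529)
P − Ia = 0.680 − 0.076 = 7993/13225 ≈ 0.604 in (> 0, runoff occurs)
Q: (7993/13225)² ÷ (12993/13225) = 63888049/171832425 in (≈ 0.372 in)

Q = 63888049/171832425 in ≈ 0.372 in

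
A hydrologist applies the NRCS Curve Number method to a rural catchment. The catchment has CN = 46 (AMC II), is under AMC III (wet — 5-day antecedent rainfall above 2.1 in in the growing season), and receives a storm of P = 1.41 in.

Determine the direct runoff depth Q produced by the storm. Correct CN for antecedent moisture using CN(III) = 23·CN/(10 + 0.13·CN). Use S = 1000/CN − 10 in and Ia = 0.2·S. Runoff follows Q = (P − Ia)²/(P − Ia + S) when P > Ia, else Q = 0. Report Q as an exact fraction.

Adjust CN=46 to AMC III: 23·46/(10 + 0.13·46) → 1058 ÷ (799/50) = 52900/799 ≈ 66.208
Max retention: S = 1000/(52900/799) − 10 = 2700/529 in (≈ 5.104 in)
Ia = 0.2·(2700/529) = 540/529 in ≈ 1.021 in
Excess rainfall: 1.410 − 1.021 = 0.389 in; P > Ia so Q > 0
Q = (20589/52900)²/((20589/52900) + 2700/529) = (423906921/2798410000)/(290589/52900) = 141302307/5124052700 in ≈ 0.028 in

Q = 141302307/5124052700 in ≈ 0.028 in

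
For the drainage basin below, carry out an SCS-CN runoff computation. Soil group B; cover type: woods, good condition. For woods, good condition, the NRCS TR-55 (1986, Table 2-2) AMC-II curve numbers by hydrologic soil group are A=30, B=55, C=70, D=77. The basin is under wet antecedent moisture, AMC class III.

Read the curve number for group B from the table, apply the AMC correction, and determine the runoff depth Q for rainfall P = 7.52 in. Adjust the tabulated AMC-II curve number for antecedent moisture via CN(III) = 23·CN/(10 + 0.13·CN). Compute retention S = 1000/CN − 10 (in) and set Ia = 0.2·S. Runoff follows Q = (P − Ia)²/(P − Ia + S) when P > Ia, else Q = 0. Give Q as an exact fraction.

Q = 463627024/103673075 in ≈ 4.472 in

NRCS table: woods, good condition, soil group B → CN(II) = 55
Wet (AMC III): CN(III) = 23·55/(10 + 0.13·55) = 1265/(343/20) = 25300/343 ≈ 73.761
Retention S: 1000/CN − 10 with CN=73.761 → S = 900/253 ≈ 3.557 in
Ia = 0.2·(900/253) = 180/253 in ≈ 0.711 in
Excess rainfall: 7.520 − 0.711 = 6.809 in; P > Ia so Q > 0
Runoff Q = (P−Ia)²/(P−Ia+S) = (6.809)²/(6.809+3.557) = 463627024/103673075 ≈ 4.472 in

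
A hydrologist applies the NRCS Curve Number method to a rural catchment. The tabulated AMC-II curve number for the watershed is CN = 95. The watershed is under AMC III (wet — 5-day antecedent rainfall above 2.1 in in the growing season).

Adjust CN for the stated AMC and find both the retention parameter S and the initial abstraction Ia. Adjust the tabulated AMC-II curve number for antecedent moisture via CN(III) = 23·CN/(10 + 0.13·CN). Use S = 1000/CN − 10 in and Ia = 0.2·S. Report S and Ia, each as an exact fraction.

Wet (AMC III): CN(III) = 23·95/(10 + 0.13·95) = 2185/(447/20) = 43700/447 ≈ 97.763
Retention S: 1000/CN − 10 with CN=97.763 → S = 100/437 ≈ 0.229 in
Ia = 0.2·(100/437) = 20/437 in ≈ 0.046 in

S = 100/437 in ≈ 0.229 in; Ia = 20/437 in ≈ 0.046 in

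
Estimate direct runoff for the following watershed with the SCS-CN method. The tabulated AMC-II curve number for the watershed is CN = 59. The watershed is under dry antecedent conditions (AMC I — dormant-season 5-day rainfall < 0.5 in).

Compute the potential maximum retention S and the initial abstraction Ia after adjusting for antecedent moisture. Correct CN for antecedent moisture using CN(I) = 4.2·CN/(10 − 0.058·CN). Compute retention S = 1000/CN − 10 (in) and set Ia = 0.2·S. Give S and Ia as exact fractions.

S = 20500/1239 in ≈ 16.546 in; Ia = 4100/1239 in ≈ 3.309 in

CN(I) from CN(II)=59: (4.2·59)/(10 − 0.058·59) = 123900/3289 ≈ 37.671
S = 1000/(123900/3289) − 10 = 20500/1239 in ≈ 16.546 in
Ia = 0.2·(20500/1239) = 4100/1239 in ≈ 3.309 in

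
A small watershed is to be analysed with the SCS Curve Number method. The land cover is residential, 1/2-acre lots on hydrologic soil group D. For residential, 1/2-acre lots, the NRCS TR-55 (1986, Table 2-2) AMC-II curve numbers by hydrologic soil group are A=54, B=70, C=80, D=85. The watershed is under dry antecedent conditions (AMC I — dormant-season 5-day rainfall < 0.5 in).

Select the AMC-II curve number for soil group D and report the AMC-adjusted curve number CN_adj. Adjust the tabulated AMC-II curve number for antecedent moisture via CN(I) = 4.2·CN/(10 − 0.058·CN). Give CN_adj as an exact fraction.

NRCS table: residential, 1/2-acre lots, soil group D → CN(II) = 85
CN(I) from CN(II)=85: (4.2·85)/(10 − 0.058·85) = 11900/169 ≈ 70.414

CN_adj = 11900/169 ≈ 70.414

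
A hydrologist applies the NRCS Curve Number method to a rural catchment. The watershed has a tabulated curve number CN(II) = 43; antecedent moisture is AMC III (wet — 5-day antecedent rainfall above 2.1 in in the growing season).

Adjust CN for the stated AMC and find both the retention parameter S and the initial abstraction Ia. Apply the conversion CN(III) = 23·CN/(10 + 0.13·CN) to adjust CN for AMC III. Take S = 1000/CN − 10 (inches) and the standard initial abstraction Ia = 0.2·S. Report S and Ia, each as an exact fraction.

Adjust CN=43 to AMC III: 23·43/(10 + 0.13·43) → 989 ÷ (1559/100) = 98900/1559 ≈ 63.438
S = 1000/(98900/1559) − 10 = 5700/989 in ≈ 5.763 in
Ia = 0.2S: 0.2·5.763 = 1.153 in (exactly 1140/989)

S = 5700/989 in ≈ 5.763 in; Ia = 1140/989 in ≈ 1.153 in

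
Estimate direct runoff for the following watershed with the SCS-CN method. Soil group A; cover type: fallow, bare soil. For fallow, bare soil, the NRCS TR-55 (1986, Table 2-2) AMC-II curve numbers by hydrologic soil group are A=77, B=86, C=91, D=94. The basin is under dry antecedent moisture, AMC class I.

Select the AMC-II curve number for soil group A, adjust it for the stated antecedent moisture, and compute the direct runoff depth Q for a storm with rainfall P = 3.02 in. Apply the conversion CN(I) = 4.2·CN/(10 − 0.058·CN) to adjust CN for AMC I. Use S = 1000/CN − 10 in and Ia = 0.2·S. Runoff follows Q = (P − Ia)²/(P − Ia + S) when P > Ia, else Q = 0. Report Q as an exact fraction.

NRCS table: fallow, bare soil, soil group A → CN(II) = 77
Dry (AMC I): CN(I) = 4.2·77/(10 − 0.058·77) = (1617/5)/(2767/500) = 161700/2767 ≈ 58.439
Max retention: S = 1000/(161700/2767) − 10 = 11500/1617 in (≈ 7.112 in)
Ia = 0.2S: 0.2·7.112 = 1.422 in (exactly 2300/1617)
Excess rainfall: 3.020 − 1.422 = 1.598 in; P > Ia so Q > 0
Runoff Q = (P−Ia)²/(P−Ia+S) = (1.598)²/(1.598+7.112) = 16684113889/56931901950 ≈ 0.293 in

Q = 16684113889/56931901950 in ≈ 0.293 in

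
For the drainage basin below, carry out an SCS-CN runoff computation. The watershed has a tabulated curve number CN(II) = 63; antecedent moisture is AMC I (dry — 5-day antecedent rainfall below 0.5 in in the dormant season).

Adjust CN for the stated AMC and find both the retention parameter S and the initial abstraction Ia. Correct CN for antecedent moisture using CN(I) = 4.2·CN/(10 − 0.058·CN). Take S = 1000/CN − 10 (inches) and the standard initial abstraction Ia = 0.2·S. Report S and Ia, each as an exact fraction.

S = 18500/1323 in ≈ 13.983 in; Ia = 3700/1323 in ≈ 2.797 in

CN(I) from CN(II)=63: (4.2·63)/(10 − 0.058·63) = 132300/3173 ≈ 41.696
S = 1000/(132300/3173) − 10 = 18500/1323 in ≈ 13.983 in
Ia = 0.2S: 0.2·13.983 = 2.797 in (exactly 3700/1323)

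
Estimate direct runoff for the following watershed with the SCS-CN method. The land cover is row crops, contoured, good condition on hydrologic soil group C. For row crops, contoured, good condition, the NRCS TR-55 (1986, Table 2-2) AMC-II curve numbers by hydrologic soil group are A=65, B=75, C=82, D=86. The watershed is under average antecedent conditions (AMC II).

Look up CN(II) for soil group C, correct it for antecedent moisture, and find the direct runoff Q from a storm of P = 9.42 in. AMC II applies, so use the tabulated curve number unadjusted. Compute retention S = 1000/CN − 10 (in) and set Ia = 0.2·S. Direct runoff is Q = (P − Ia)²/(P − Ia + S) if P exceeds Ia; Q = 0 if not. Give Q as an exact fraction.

Q = 112988307/15655850 in ≈ 7.217 in

NRCS table: row crops, contoured, good condition, soil group C → CN(II) = 82
Average conditions: CN = 82 (no AMC adjustment).
S = 1000/82 − 10 = 90/41 in ≈ 2.195 in
Initial abstraction Ia = S/5 = (90/41)/5 = 18/41 ≈ 0.439 in
Since P=9.420 > Ia=0.439: effective rainfall P−Ia = 18411/2050 in
Q: (18411/2050)² ÷ (22911/2050) = 112988307/15655850 in (≈ 7.217 in)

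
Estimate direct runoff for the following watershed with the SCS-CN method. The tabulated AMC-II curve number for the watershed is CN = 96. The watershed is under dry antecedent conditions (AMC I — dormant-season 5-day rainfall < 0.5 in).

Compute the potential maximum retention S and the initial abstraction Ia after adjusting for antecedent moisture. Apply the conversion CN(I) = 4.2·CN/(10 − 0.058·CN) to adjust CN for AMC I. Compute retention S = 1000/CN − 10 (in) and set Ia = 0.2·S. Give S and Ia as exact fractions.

Dry (AMC I): CN(I) = 4.2·96/(10 − 0.058·96) = (2016/5)/(554/125) = 25200/277 ≈ 90.975
Retention S: 1000/CN − 10 with CN=90.975 → S = 125/126 ≈ 0.992 in
Initial abstraction Ia = S/5 = (125/126)/5 = 25/126 ≈ 0.198 in

S = 125/126 in ≈ 0.992 in; Ia = 25/126 in ≈ 0.198 in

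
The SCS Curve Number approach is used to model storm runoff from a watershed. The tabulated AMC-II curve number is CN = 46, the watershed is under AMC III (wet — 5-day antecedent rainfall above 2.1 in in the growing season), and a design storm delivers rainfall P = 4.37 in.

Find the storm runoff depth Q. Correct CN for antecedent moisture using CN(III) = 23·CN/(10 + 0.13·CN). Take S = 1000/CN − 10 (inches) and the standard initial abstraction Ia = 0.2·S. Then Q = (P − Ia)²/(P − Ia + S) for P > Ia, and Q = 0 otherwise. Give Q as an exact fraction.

CN(III) from CN(II)=46: (23·46)/(10 + 0.13·46) = 52900/799 ≈ 66.208
Max retention: S = 1000/(52900/799) − 10 = 2700/529 in (≈ 5.104 in)
Initial abstraction Ia = S/5 = (2700/529)/5 = 540/529 ≈ 1.021 in
Since P=4.370 > Ia=1.021: effective rainfall P−Ia = 177173/52900 in
Q = (177173/52900)²/((177173/52900) + 2700/529) = (31390271929/2798410000)/(447173/52900) = 31390271929/23655451700 in ≈ 1.327 in

Q = 31390271929/23655451700 in ≈ 1.327 in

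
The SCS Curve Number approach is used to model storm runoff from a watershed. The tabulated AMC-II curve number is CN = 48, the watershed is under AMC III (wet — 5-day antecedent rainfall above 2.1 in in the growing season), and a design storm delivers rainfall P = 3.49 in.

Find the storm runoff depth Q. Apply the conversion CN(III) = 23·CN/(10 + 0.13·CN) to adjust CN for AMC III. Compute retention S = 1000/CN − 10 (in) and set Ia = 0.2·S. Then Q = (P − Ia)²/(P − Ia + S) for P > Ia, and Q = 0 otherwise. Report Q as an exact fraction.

Adjust CN=48 to AMC III: 23·48/(10 + 0.13·48) → 1104 ÷ (406/25) = 13800/203 ≈ 67.980
Retention S: 1000/CN − 10 with CN=67.980 → S = 325/69 ≈ 4.710 in
Initial abstraction Ia = S/5 = (325/69)/5 = 65/69 ≈ 0.942 in
Excess rainfall: 3.490 − 0.942 = 2.548 in; P > Ia so Q > 0
Q: (17581/6900)² ÷ (50081/6900) = 309091561/345558900 in (≈ 0.894 in)

Q = 309091561/345558900 in ≈ 0.894 in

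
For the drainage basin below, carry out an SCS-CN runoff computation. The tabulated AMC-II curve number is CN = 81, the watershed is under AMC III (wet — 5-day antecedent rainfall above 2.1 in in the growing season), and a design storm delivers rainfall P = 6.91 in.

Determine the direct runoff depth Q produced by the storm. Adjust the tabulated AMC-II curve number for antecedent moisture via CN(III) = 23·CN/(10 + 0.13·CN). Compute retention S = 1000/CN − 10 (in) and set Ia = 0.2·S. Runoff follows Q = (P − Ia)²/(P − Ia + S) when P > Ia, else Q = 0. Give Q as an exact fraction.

Wet (AMC III): CN(III) = 23·81/(10 + 0.13·81) = 1863/(2053/100) = 186300/2053 ≈ 90.745
Retention S: 1000/CN − 10 with CN=90.745 → S = 1900/1863 ≈ 1.020 in
Ia = 0.2S: 0.2·1.020 = 0.204 in (exactly 380/1863)
Excess rainfall: 6.910 − 0.204 = 6.706 in; P > Ia so Q > 0
Runoff Q = (P−Ia)²/(P−Ia+S) = (6.706)²/(6.706+1.020) = 1560832944889/268147737900 ≈ 5.821 in

Q = 1560832944889/268147737900 in ≈ 5.821 in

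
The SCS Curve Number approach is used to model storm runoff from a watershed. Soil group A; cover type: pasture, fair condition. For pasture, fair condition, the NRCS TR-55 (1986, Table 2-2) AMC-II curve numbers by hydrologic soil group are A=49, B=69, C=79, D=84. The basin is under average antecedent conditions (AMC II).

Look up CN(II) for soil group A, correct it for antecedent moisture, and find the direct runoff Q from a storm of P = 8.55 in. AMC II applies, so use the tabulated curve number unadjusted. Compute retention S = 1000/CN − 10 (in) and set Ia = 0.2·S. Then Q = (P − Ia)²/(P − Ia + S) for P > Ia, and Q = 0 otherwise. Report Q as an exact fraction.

NRCS table: pasture, fair condition, soil group A → CN(II) = 49
AMC II — tabulated CN = 49 applies directly.
S = 1000/49 − 10 = 510/49 in ≈ 10.408 in
Ia = 0.2·(510/49) = 102/49 in ≈ 2.082 in
Since P=8.550 > Ia=2.082: effective rainfall P−Ia = 6339/980 in
Q: (6339/980)² ÷ (16539/980) = 13394307/5402740 in (≈ 2.479 in)

Q = 13394307/5402740 in ≈ 2.479 in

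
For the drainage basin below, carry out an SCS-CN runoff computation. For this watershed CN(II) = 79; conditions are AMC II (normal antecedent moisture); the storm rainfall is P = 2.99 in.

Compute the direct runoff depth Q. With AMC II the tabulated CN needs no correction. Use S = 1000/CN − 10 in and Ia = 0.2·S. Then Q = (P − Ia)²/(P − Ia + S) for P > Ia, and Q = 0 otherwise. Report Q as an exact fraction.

Q = 377175241/319325900 in ≈ 1.181 in

CN(II) = 79; AMC II needs no correction.
S = 1000/79 − 10 = 210/79 in ≈ 2.658 in
Ia = 0.2·(210/79) = 42/79 in ≈ 0.532 in
Since P=2.990 > Ia=0.532: effective rainfall P−Ia = 19421/7900 in
Q = (19421/7900)²/((19421/7900) + 210/79) = (377175241/62410000)/(40421/7900) = 377175241/319325900 in ≈ 1.181 in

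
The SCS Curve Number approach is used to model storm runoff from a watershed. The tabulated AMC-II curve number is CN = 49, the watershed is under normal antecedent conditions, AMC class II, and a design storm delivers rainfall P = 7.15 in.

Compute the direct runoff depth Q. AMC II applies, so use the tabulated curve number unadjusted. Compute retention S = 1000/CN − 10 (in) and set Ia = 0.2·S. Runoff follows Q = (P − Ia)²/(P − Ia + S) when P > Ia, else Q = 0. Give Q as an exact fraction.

Average conditions: CN = 49 (no AMC adjustment).
S = 1000/49 − 10 = 510/49 in ≈ 10.408 in
Initial abstraction Ia = S/5 = (510/49)/5 = 102/49 ≈ 2.082 in
P − Ia = 7.150 − 2.082 = 4967/980 ≈ 5.068 in (> 0, runoff occurs)
Runoff Q = (P−Ia)²/(P−Ia+S) = (5.068)²/(5.068+10.408) = 24671089/14863660 ≈ 1.660 in

Q = 24671089/14863660 in ≈ 1.660 in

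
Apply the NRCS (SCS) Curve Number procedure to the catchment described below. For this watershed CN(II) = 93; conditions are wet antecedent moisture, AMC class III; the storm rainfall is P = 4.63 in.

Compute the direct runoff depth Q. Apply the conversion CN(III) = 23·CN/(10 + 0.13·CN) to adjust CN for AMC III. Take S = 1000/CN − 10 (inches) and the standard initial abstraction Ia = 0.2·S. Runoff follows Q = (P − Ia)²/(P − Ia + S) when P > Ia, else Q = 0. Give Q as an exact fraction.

Adjust CN=93 to AMC III: 23·93/(10 + 0.13·93) → 2139 ÷ (2209/100) = 213900/2209 ≈ 96.831
S = 1000/(213900/2209) − 10 = 700/2139 in ≈ 0.327 in
Ia = 0.2·(700/2139) = 140/2139 in ≈ 0.065 in
Excess rainfall: 4.630 − 0.065 = 4.565 in; P > Ia so Q > 0
Runoff Q = (P−Ia)²/(P−Ia+S) = (4.565)²/(4.565+0.327) = 953272991449/223815762300 ≈ 4.259 in

Q = 953272991449/223815762300 in ≈ 4.259 in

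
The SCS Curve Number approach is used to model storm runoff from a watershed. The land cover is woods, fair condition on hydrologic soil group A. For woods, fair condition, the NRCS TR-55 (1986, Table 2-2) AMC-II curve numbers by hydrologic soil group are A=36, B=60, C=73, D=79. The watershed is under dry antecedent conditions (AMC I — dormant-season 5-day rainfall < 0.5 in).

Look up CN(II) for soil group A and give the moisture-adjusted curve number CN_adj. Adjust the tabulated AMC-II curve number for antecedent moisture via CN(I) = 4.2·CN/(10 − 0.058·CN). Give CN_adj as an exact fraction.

CN_adj = 18900/989 ≈ 19.110

NRCS table: woods, fair condition, soil group A → CN(II) = 36
Dry (AMC I): CN(I) = 4.2·36/(10 − 0.058·36) = (756/5)/(989/125) = 18900/989 ≈ 19.110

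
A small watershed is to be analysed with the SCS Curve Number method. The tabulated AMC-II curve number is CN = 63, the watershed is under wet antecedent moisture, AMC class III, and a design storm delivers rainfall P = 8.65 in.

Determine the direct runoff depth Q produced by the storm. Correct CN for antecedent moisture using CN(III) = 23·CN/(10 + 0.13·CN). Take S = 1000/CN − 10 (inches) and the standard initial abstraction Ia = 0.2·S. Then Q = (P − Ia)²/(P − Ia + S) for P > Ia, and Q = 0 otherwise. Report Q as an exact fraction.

CN(III) from CN(II)=63: (23·63)/(10 + 0.13·63) = 144900/1819 ≈ 79.659
Max retention: S = 1000/(144900/1819) − 10 = 3700/1449 in (≈ 2.553 in)
Ia = 0.2S: 0.2·2.553 = 0.511 in (exactly 740/1449)
Excess rainfall: 8.650 − 0.511 = 8.139 in; P > Ia so Q > 0
Runoff Q = (P−Ia)²/(P−Ia+S) = (8.139)²/(8.139+2.553) = 55637959129/8980235460 ≈ 6.196 in

Q = 55637959129/8980235460 in ≈ 6.196 in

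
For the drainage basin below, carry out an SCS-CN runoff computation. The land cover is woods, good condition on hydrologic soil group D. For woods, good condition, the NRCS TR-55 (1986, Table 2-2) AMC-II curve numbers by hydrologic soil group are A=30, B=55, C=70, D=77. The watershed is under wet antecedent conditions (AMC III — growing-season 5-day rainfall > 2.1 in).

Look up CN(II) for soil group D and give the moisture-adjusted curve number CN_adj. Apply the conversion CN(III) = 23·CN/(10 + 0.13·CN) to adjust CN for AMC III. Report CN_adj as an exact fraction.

NRCS table: woods, good condition, soil group D → CN(II) = 77
Adjust CN=77 to AMC III: 23·77/(10 + 0.13·77) → 1771 ÷ (2001/100) = 7700/87 ≈ 88.506

CN_adj = 7700/87 ≈ 88.506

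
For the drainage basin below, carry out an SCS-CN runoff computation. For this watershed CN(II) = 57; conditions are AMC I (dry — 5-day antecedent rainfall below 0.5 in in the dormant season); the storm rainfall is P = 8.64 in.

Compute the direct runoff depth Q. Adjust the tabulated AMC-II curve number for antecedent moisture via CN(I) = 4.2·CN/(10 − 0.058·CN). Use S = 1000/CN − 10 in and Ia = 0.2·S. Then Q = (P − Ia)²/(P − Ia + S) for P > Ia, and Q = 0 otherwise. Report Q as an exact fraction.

Dry (AMC I): CN(I) = 4.2·57/(10 − 0.058·57) = (1197/5)/(3347/500) = 119700/3347 ≈ 35.763
Max retention: S = 1000/(119700/3347) − 10 = 21500/1197 in (≈ 17.962 in)
Initial abstraction Ia = S/5 = (21500/1197)/5 = 4300/1197 ≈ 3.592 in
P − Ia = 8.640 − 3.592 = 151052/29925 ≈ 5.048 in (> 0, runoff occurs)
Runoff Q = (P−Ia)²/(P−Ia+S) = (5.048)²/(5.048+17.962) = 2852088338/2575614825 ≈ 1.107 in

Q = 2852088338/2575614825 in ≈ 1.107 in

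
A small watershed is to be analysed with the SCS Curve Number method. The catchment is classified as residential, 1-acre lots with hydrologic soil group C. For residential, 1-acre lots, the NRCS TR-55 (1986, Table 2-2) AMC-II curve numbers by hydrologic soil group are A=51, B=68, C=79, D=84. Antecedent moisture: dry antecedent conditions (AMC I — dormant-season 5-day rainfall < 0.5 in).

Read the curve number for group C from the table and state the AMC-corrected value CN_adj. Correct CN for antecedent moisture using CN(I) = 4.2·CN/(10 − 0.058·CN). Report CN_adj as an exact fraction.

NRCS table: residential, 1-acre lots, soil group C → CN(II) = 79
CN(I) from CN(II)=79: (4.2·79)/(10 − 0.058·79) = 7900/129 ≈ 61.240

CN_adj = 7900/129 ≈ 61.240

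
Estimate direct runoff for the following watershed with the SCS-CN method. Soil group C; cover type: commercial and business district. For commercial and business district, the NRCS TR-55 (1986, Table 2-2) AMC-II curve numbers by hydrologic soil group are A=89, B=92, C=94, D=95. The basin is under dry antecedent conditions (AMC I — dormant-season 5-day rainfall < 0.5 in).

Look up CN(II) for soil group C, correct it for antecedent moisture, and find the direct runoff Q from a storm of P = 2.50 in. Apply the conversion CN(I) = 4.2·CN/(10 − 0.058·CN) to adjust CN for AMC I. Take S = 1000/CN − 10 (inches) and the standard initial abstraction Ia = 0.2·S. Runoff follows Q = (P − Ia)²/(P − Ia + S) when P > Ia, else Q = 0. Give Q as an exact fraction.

NRCS table: commercial and business district, soil group C → CN(II) = 94
Dry (AMC I): CN(I) = 4.2·94/(10 − 0.058·94) = (1974/5)/(1137/250) = 32900/379 ≈ 86.807
Retention S: 1000/CN − 10 with CN=86.807 → S = 500/329 ≈ 1.520 in
Initial abstraction Ia = S/5 = (500/329)/5 = 100/329 ≈ 0.304 in
Since P=2.500 > Ia=0.304: effective rainfall P−Ia = 1445/658 in
Q: (1445/658)² ÷ (2445/658) = 417605/321762 in (≈ 1.298 in)

Q = 417605/321762 in ≈ 1.298 in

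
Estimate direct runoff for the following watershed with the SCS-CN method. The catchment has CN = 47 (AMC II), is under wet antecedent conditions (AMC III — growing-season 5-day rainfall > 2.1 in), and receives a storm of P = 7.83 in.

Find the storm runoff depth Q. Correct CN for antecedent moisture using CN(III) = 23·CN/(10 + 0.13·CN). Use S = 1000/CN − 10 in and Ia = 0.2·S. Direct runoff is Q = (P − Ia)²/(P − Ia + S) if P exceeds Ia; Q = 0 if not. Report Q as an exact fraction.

Wet (AMC III): CN(III) = 23·47/(10 + 0.13·47) = 1081/(1611/100) = 108100/1611 ≈ 67.101
S = 1000/(108100/1611) − 10 = 5300/1081 in ≈ 4.903 in
Initial abstraction Ia = S/5 = (5300/1081)/5 = 1060/1081 ≈ 0.981 in
P − Ia = 7.830 − 0.981 = 740423/108100 ≈ 6.849 in (> 0, runoff occurs)
Runoff Q = (P−Ia)²/(P−Ia+S) = (6.849)²/(6.849+4.903) = 548226218929/137332726300 ≈ 3.992 in

Q = 548226218929/137332726300 in ≈ 3.992 in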